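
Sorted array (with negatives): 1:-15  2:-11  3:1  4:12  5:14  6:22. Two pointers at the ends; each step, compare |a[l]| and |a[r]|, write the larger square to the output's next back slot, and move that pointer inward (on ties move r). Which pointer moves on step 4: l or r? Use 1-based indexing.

r

l=1 r=6: |-15|<=|22| out[6]=484, r--
l=1 r=5: |-15|>|14| out[5]=225, l++
l=2 r=5: |-11|<=|14| out[4]=196, r--
l=2 r=4: |-11|<=|12| out[3]=144, r--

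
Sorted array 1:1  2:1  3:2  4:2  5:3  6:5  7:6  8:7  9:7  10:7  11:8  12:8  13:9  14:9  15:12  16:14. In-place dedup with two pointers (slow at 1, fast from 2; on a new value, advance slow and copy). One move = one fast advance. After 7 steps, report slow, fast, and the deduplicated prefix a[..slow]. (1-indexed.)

slow=6, fast=9, prefix=[1, 2, 3, 5, 6, 7]

slow=1 fast=2: a[fast]=1=a[slow] dup, fast++
slow=1 fast=3: a[fast]=2≠a[slow]=1 write a[2]=2, slow++,fast++
slow=2 fast=4: a[fast]=2=a[slow] dup, fast++
slow=2 fast=5: a[fast]=3≠a[slow]=2 write a[3]=3, slow++,fast++
slow=3 fast=6: a[fast]=5≠a[slow]=3 write a[4]=5, slow++,fast++
slow=4 fast=7: a[fast]=6≠a[slow]=5 write a[5]=6, slow++,fast++
slow=5 fast=8: a[fast]=7≠a[slow]=6 write a[6]=7, slow++,fast++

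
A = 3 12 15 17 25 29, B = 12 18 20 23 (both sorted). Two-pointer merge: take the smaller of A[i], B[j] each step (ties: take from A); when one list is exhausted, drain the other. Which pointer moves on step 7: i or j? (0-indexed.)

[i=0,j=0] A[i]=3<=B[j]=12 take 3 → i++
[i=1,j=0] A[i]=12<=B[j]=12 take 12 → i++
[i=2,j=0] A[i]=15>B[j]=12 take 12 → j++
[i=2,j=1] A[i]=15<=B[j]=18 take 15 → i++
[i=3,j=1] A[i]=17<=B[j]=18 take 17 → i++
[i=4,j=1] A[i]=25>B[j]=18 take 18 → j++
[i=4,j=2] A[i]=25>B[j]=20 take 20 → j++

j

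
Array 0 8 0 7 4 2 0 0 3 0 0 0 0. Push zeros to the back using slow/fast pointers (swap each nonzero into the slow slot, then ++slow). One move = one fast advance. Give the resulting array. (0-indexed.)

[8, 7, 4, 2, 3, 0, 0, 0, 0, 0, 0, 0, 0]

slow=0 fast=0: a[fast]=0, fast++
slow=0 fast=1: a[fast]=8≠0 swap→a[0]=8, slow++,fast++
slow=1 fast=2: a[fast]=0, fast++
slow=1 fast=3: a[fast]=7≠0 swap→a[1]=7, slow++,fast++
slow=2 fast=4: a[fast]=4≠0 swap→a[2]=4, slow++,fast++
slow=3 fast=5: a[fast]=2≠0 swap→a[3]=2, slow++,fast++
slow=4 fast=6: a[fast]=0, fast++
slow=4 fast=7: a[fast]=0, fast++
slow=4 fast=8: a[fast]=3≠0 swap→a[4]=3, slow++,fast++
slow=5 fast=9: a[fast]=0, fast++
slow=5 fast=10: a[fast]=0, fast++
slow=5 fast=11: a[fast]=0, fast++
slow=5 fast=12: a[fast]=0, fast++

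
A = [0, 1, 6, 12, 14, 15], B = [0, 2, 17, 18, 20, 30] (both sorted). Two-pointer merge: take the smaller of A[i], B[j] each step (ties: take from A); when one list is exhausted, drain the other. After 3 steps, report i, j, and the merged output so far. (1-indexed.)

i=3, j=2, merged so far=[0, 0, 1]

i=1 j=1: A[i]=0<=B[j]=0 take 0, i++
i=2 j=1: A[i]=1>B[j]=0 take 0, j++
i=2 j=2: A[i]=1<=B[j]=2 take 1, i++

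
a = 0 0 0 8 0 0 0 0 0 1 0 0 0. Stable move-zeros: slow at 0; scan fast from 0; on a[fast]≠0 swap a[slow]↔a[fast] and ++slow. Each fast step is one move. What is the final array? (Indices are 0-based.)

[8, 1, 0, 0, 0, 0, 0, 0, 0, 0, 0, 0, 0]

(s=0,f=0) a[fast]=0 → fast++
(s=0,f=1) a[fast]=0 → fast++
(s=0,f=2) a[fast]=0 → fast++
(s=0,f=3) a[fast]=8≠0 swap→a[0]=8 → slow++,fast++
(s=1,f=4) a[fast]=0 → fast++
(s=1,f=5) a[fast]=0 → fast++
(s=1,f=6) a[fast]=0 → fast++
(s=1,f=7) a[fast]=0 → fast++
(s=1,f=8) a[fast]=0 → fast++
(s=1,f=9) a[fast]=1≠0 swap→a[1]=1 → slow++,fast++
(s=2,f=10) a[fast]=0 → fast++
(s=2,f=11) a[fast]=0 → fast++
(s=2,f=12) a[fast]=0 → fast++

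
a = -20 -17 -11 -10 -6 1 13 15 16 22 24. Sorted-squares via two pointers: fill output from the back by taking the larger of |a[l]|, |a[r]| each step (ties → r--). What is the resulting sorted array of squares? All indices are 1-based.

[1,11] |-20|<=|24| out[11]=576 → r--
[1,10] |-20|<=|22| out[10]=484 → r--
[1,9] |-20|>|16| out[9]=400 → l++
[2,9] |-17|>|16| out[8]=289 → l++
[3,9] |-11|<=|16| out[7]=256 → r--
[3,8] |-11|<=|15| out[6]=225 → r--
[3,7] |-11|<=|13| out[5]=169 → r--
[3,6] |-11|>|1| out[4]=121 → l++
[4,6] |-10|>|1| out[3]=100 → l++
[5,6] |-6|>|1| out[2]=36 → l++
[6,6] |1|<=|1| out[1]=1 → r--

[1, 36, 100, 121, 169, 225, 256, 289, 400, 484, 576]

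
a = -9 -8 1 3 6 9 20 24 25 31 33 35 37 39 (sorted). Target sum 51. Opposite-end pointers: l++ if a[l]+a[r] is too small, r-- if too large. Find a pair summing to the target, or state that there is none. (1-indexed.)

[1,14] -9+39=30 <51 → l++
[2,14] -8+39=31 <51 → l++
[3,14] 1+39=40 <51 → l++
[4,14] 3+39=42 <51 → l++
[5,14] 6+39=45 <51 → l++
[6,14] 9+39=48 <51 → l++
[7,14] 20+39=59 >51 → r--
[7,13] 20+37=57 >51 → r--
[7,12] 20+35=55 >51 → r--
[7,11] 20+33=53 >51 → r--
[7,10] 20+31=51 → found

(20, 31)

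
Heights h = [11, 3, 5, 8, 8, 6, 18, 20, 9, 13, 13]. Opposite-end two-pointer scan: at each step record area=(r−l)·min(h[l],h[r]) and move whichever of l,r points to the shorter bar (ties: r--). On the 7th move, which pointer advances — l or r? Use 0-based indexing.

l=0 r=10: min(11,13)*10=110 best=110 *, l++
l=1 r=10: min(3,13)*9=27 best=110, l++
l=2 r=10: min(5,13)*8=40 best=110, l++
l=3 r=10: min(8,13)*7=56 best=110, l++
l=4 r=10: min(8,13)*6=48 best=110, l++
l=5 r=10: min(6,13)*5=30 best=110, l++
l=6 r=10: min(18,13)*4=52 best=110, r--

r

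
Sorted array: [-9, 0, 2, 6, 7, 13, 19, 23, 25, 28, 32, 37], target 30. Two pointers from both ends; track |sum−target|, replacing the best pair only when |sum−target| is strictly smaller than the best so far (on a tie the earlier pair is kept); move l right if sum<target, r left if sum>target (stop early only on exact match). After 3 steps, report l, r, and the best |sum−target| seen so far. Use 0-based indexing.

[0,11] -9+37=28 d=2 * → l++
[1,11] 0+37=37 d=7 → r--
[1,10] 0+32=32 d=2 → r--

l=1, r=9, best |Δ|=2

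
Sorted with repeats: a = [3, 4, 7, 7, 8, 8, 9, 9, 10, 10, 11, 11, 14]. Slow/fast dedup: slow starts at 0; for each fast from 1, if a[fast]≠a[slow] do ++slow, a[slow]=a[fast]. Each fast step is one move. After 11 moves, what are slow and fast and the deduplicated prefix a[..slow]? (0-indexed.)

slow=0 fast=1: a[fast]=4≠a[slow]=3 write a[1]=4, slow++,fast++
slow=1 fast=2: a[fast]=7≠a[slow]=4 write a[2]=7, slow++,fast++
slow=2 fast=3: a[fast]=7=a[slow] dup, fast++
slow=2 fast=4: a[fast]=8≠a[slow]=7 write a[3]=8, slow++,fast++
slow=3 fast=5: a[fast]=8=a[slow] dup, fast++
slow=3 fast=6: a[fast]=9≠a[slow]=8 write a[4]=9, slow++,fast++
slow=4 fast=7: a[fast]=9=a[slow] dup, fast++
slow=4 fast=8: a[fast]=10≠a[slow]=9 write a[5]=10, slow++,fast++
slow=5 fast=9: a[fast]=10=a[slow] dup, fast++
slow=5 fast=10: a[fast]=11≠a[slow]=10 write a[6]=11, slow++,fast++
slow=6 fast=11: a[fast]=11=a[slow] dup, fast++

slow=6, fast=12, prefix=[3, 4, 7, 8, 9, 10, 11]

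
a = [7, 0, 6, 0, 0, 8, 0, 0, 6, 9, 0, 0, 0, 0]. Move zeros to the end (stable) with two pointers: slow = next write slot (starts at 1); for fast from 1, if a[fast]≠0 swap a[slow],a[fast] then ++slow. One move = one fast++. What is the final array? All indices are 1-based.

[7, 6, 8, 6, 9, 0, 0, 0, 0, 0, 0, 0, 0, 0]

slow=1 fast=1: a[fast]=7≠0 swap→a[1]=7, slow++,fast++
slow=2 fast=2: a[fast]=0, fast++
slow=2 fast=3: a[fast]=6≠0 swap→a[2]=6, slow++,fast++
slow=3 fast=4: a[fast]=0, fast++
slow=3 fast=5: a[fast]=0, fast++
slow=3 fast=6: a[fast]=8≠0 swap→a[3]=8, slow++,fast++
slow=4 fast=7: a[fast]=0, fast++
slow=4 fast=8: a[fast]=0, fast++
slow=4 fast=9: a[fast]=6≠0 swap→a[4]=6, slow++,fast++
slow=5 fast=10: a[fast]=9≠0 swap→a[5]=9, slow++,fast++
slow=6 fast=11: a[fast]=0, fast++
slow=6 fast=12: a[fast]=0, fast++
slow=6 fast=13: a[fast]=0, fast++
slow=6 fast=14: a[fast]=0, fast++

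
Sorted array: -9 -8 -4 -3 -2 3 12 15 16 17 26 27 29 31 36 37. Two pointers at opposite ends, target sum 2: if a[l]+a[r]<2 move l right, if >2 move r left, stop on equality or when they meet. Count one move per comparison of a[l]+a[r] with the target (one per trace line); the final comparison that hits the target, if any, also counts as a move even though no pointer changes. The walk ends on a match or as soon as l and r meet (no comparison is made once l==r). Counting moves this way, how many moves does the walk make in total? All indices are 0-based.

15 moves

[0,15] -9+37=28 >2 → r--
[0,14] -9+36=27 >2 → r--
[0,13] -9+31=22 >2 → r--
[0,12] -9+29=20 >2 → r--
[0,11] -9+27=18 >2 → r--
[0,10] -9+26=17 >2 → r--
[0,9] -9+17=8 >2 → r--
[0,8] -9+16=7 >2 → r--
[0,7] -9+15=6 >2 → r--
[0,6] -9+12=3 >2 → r--
[0,5] -9+3=-6 <2 → l++
[1,5] -8+3=-5 <2 → l++
[2,5] -4+3=-1 <2 → l++
[3,5] -3+3=0 <2 → l++
[4,5] -2+3=1 <2 → l++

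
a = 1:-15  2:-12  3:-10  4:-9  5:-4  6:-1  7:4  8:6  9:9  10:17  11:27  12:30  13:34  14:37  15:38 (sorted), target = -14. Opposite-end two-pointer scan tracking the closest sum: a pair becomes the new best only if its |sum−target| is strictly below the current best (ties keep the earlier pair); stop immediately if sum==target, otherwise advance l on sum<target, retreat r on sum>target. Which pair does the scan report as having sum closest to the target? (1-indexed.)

l=1 r=15: -15+38=23 d=37 *, r--
l=1 r=14: -15+37=22 d=36 *, r--
l=1 r=13: -15+34=19 d=33 *, r--
l=1 r=12: -15+30=15 d=29 *, r--
l=1 r=11: -15+27=12 d=26 *, r--
l=1 r=10: -15+17=2 d=16 *, r--
l=1 r=9: -15+9=-6 d=8 *, r--
l=1 r=8: -15+6=-9 d=5 *, r--
l=1 r=7: -15+4=-11 d=3 *, r--
l=1 r=6: -15+-1=-16 d=2 *, l++
l=2 r=6: -12+-1=-13 d=1 *, r--
l=2 r=5: -12+-4=-16 d=2, l++
l=3 r=5: -10+-4=-14 d=0 *, stop

pair (-10, -4) with sum -14 (|Δ|=0)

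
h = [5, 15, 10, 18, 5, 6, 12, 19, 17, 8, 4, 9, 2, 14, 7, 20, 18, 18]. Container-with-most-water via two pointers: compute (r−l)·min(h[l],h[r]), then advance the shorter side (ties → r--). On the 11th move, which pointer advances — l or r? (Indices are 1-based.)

l

l=1 r=18: min(5,18)*17=85 best=85 *, l++
l=2 r=18: min(15,18)*16=240 best=240 *, l++
l=3 r=18: min(10,18)*15=150 best=240, l++
l=4 r=18: min(18,18)*14=252 best=252 *, r--
l=4 r=17: min(18,18)*13=234 best=252, r--
l=4 r=16: min(18,20)*12=216 best=252, l++
l=5 r=16: min(5,20)*11=55 best=252, l++
l=6 r=16: min(6,20)*10=60 best=252, l++
l=7 r=16: min(12,20)*9=108 best=252, l++
l=8 r=16: min(19,20)*8=152 best=252, l++
l=9 r=16: min(17,20)*7=119 best=252, l++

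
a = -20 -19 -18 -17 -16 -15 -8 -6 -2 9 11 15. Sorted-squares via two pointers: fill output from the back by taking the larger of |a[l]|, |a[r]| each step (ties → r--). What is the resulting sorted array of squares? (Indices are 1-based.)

l=1 r=12: |-20|>|15| out[12]=400, l++
l=2 r=12: |-19|>|15| out[11]=361, l++
l=3 r=12: |-18|>|15| out[10]=324, l++
l=4 r=12: |-17|>|15| out[9]=289, l++
l=5 r=12: |-16|>|15| out[8]=256, l++
l=6 r=12: |-15|<=|15| out[7]=225, r--
l=6 r=11: |-15|>|11| out[6]=225, l++
l=7 r=11: |-8|<=|11| out[5]=121, r--
l=7 r=10: |-8|<=|9| out[4]=81, r--
l=7 r=9: |-8|>|-2| out[3]=64, l++
l=8 r=9: |-6|>|-2| out[2]=36, l++
l=9 r=9: |-2|<=|-2| out[1]=4, r--

[4, 36, 64, 81, 121, 225, 225, 256, 289, 324, 361, 400]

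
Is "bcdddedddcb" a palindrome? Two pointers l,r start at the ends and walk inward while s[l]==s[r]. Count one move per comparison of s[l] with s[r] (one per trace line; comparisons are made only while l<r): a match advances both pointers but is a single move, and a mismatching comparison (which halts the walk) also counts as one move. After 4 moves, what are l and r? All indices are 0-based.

l=0 r=10: 'b'=='b', l++,r--
l=1 r=9: 'c'=='c', l++,r--
l=2 r=8: 'd'=='d', l++,r--
l=3 r=7: 'd'=='d', l++,r--

l=4, r=6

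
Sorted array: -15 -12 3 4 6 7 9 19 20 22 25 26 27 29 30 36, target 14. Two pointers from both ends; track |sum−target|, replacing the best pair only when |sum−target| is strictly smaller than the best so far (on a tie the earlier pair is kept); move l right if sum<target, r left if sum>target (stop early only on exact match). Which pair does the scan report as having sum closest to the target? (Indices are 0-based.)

pair (-15, 29) with sum 14 (|Δ|=0)

l=0 r=15: -15+36=21 d=7 *, r--
l=0 r=14: -15+30=15 d=1 *, r--
l=0 r=13: -15+29=14 d=0 *, stop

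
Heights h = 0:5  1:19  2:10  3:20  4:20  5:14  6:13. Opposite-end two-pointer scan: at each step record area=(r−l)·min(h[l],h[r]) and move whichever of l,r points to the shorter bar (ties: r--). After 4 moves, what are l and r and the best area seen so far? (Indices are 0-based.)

l=2, r=4, best area=65

[0,6] min(5,13)*6=30 best=30 * → l++
[1,6] min(19,13)*5=65 best=65 * → r--
[1,5] min(19,14)*4=56 best=65 → r--
[1,4] min(19,20)*3=57 best=65 → l++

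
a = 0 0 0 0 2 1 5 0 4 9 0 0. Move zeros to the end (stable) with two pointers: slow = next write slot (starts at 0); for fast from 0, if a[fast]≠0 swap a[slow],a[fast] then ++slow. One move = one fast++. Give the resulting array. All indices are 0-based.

slow=0 fast=0: a[fast]=0, fast++
slow=0 fast=1: a[fast]=0, fast++
slow=0 fast=2: a[fast]=0, fast++
slow=0 fast=3: a[fast]=0, fast++
slow=0 fast=4: a[fast]=2≠0 swap→a[0]=2, slow++,fast++
slow=1 fast=5: a[fast]=1≠0 swap→a[1]=1, slow++,fast++
slow=2 fast=6: a[fast]=5≠0 swap→a[2]=5, slow++,fast++
slow=3 fast=7: a[fast]=0, fast++
slow=3 fast=8: a[fast]=4≠0 swap→a[3]=4, slow++,fast++
slow=4 fast=9: a[fast]=9≠0 swap→a[4]=9, slow++,fast++
slow=5 fast=10: a[fast]=0, fast++
slow=5 fast=11: a[fast]=0, fast++

[2, 1, 5, 4, 9, 0, 0, 0, 0, 0, 0, 0]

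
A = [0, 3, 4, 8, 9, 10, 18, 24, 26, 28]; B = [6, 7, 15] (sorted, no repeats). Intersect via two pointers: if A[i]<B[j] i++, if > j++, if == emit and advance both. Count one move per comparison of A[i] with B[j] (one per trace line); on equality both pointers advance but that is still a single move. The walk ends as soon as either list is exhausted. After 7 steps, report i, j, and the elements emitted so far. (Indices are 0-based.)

i=0 j=0: 0<6, i++
i=1 j=0: 3<6, i++
i=2 j=0: 4<6, i++
i=3 j=0: 8>6, j++
i=3 j=1: 8>7, j++
i=3 j=2: 8<15, i++
i=4 j=2: 9<15, i++

i=5, j=2, emitted=[]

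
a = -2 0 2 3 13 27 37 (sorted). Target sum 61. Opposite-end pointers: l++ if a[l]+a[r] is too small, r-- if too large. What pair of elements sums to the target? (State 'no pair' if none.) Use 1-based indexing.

[1,7] -2+37=35 <61 → l++
[2,7] 0+37=37 <61 → l++
[3,7] 2+37=39 <61 → l++
[4,7] 3+37=40 <61 → l++
[5,7] 13+37=50 <61 → l++
[6,7] 27+37=64 >61 → r--

no pair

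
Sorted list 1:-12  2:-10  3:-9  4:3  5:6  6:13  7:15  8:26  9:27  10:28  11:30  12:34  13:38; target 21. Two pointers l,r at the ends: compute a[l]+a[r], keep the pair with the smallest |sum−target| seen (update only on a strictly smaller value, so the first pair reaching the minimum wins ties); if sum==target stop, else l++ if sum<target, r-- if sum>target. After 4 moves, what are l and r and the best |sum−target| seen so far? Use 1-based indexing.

[1,13] -12+38=26 d=5 * → r--
[1,12] -12+34=22 d=1 * → r--
[1,11] -12+30=18 d=3 → l++
[2,11] -10+30=20 d=1 → l++

l=3, r=11, best |Δ|=1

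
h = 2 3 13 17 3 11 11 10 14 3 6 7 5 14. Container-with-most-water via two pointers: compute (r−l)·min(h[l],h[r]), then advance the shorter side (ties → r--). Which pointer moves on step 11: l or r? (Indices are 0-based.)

r

l=0 r=13: min(2,14)*13=26 best=26 *, l++
l=1 r=13: min(3,14)*12=36 best=36 *, l++
l=2 r=13: min(13,14)*11=143 best=143 *, l++
l=3 r=13: min(17,14)*10=140 best=143, r--
l=3 r=12: min(17,5)*9=45 best=143, r--
l=3 r=11: min(17,7)*8=56 best=143, r--
l=3 r=10: min(17,6)*7=42 best=143, r--
l=3 r=9: min(17,3)*6=18 best=143, r--
l=3 r=8: min(17,14)*5=70 best=143, r--
l=3 r=7: min(17,10)*4=40 best=143, r--
l=3 r=6: min(17,11)*3=33 best=143, r--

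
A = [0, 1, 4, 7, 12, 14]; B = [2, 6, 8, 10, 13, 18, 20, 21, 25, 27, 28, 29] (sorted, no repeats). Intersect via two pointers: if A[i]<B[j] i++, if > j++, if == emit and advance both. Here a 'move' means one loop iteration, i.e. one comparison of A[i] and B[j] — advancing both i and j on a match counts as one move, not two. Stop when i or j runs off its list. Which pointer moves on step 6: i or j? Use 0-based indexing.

i

[i=0,j=0] 0<2 → i++
[i=1,j=0] 1<2 → i++
[i=2,j=0] 4>2 → j++
[i=2,j=1] 4<6 → i++
[i=3,j=1] 7>6 → j++
[i=3,j=2] 7<8 → i++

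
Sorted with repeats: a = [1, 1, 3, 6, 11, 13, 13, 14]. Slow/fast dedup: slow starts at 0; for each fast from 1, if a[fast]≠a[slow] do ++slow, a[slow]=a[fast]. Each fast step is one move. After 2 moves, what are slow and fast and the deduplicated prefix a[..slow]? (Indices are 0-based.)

slow=0 fast=1: a[fast]=1=a[slow] dup, fast++
slow=0 fast=2: a[fast]=3≠a[slow]=1 write a[1]=3, slow++,fast++

slow=1, fast=3, prefix=[1, 3]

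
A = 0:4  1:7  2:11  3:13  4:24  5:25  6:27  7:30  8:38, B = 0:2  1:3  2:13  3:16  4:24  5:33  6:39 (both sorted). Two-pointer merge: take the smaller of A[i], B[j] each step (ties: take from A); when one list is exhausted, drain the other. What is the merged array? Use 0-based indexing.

[2, 3, 4, 7, 11, 13, 13, 16, 24, 24, 25, 27, 30, 33, 38, 39]

i=0 j=0: A[i]=4>B[j]=2 take 2, j++
i=0 j=1: A[i]=4>B[j]=3 take 3, j++
i=0 j=2: A[i]=4<=B[j]=13 take 4, i++
i=1 j=2: A[i]=7<=B[j]=13 take 7, i++
i=2 j=2: A[i]=11<=B[j]=13 take 11, i++
i=3 j=2: A[i]=13<=B[j]=13 take 13, i++
i=4 j=2: A[i]=24>B[j]=13 take 13, j++
i=4 j=3: A[i]=24>B[j]=16 take 16, j++
i=4 j=4: A[i]=24<=B[j]=24 take 24, i++
i=5 j=4: A[i]=25>B[j]=24 take 24, j++
i=5 j=5: A[i]=25<=B[j]=33 take 25, i++
i=6 j=5: A[i]=27<=B[j]=33 take 27, i++
i=7 j=5: A[i]=30<=B[j]=33 take 30, i++
i=8 j=5: A[i]=38>B[j]=33 take 33, j++
i=8 j=6: A[i]=38<=B[j]=39 take 38, i++
i=9 j=6: A done, take B[j]=39, j++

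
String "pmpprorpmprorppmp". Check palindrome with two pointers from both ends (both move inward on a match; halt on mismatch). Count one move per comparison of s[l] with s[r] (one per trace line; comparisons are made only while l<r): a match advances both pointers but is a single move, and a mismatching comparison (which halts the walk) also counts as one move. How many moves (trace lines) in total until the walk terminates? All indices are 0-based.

8 moves

[0,16] 'p'=='p' → l++,r--
[1,15] 'm'=='m' → l++,r--
[2,14] 'p'=='p' → l++,r--
[3,13] 'p'=='p' → l++,r--
[4,12] 'r'=='r' → l++,r--
[5,11] 'o'=='o' → l++,r--
[6,10] 'r'=='r' → l++,r--
[7,9] 'p'=='p' → l++,r--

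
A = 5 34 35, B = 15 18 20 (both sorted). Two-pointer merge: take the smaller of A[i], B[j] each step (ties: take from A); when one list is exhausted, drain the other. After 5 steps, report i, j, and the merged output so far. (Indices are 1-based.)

[i=1,j=1] A[i]=5<=B[j]=15 take 5 → i++
[i=2,j=1] A[i]=34>B[j]=15 take 15 → j++
[i=2,j=2] A[i]=34>B[j]=18 take 18 → j++
[i=2,j=3] A[i]=34>B[j]=20 take 20 → j++
[i=2,j=4] B done, take A[i]=34 → i++

i=3, j=4, merged so far=[5, 15, 18, 20, 34]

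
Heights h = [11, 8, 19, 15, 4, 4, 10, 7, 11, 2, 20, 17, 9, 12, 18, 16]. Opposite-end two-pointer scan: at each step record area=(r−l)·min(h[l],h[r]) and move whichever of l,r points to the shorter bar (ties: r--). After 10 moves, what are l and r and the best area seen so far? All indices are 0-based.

l=5, r=10, best area=216

l=0 r=15: min(11,16)*15=165 best=165 *, l++
l=1 r=15: min(8,16)*14=112 best=165, l++
l=2 r=15: min(19,16)*13=208 best=208 *, r--
l=2 r=14: min(19,18)*12=216 best=216 *, r--
l=2 r=13: min(19,12)*11=132 best=216, r--
l=2 r=12: min(19,9)*10=90 best=216, r--
l=2 r=11: min(19,17)*9=153 best=216, r--
l=2 r=10: min(19,20)*8=152 best=216, l++
l=3 r=10: min(15,20)*7=105 best=216, l++
l=4 r=10: min(4,20)*6=24 best=216, l++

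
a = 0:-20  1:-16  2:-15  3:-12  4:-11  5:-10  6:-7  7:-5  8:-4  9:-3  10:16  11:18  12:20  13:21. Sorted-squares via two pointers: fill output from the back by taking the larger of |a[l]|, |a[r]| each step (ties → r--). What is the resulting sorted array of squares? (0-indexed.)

l=0 r=13: |-20|<=|21| out[13]=441, r--
l=0 r=12: |-20|<=|20| out[12]=400, r--
l=0 r=11: |-20|>|18| out[11]=400, l++
l=1 r=11: |-16|<=|18| out[10]=324, r--
l=1 r=10: |-16|<=|16| out[9]=256, r--
l=1 r=9: |-16|>|-3| out[8]=256, l++
l=2 r=9: |-15|>|-3| out[7]=225, l++
l=3 r=9: |-12|>|-3| out[6]=144, l++
l=4 r=9: |-11|>|-3| out[5]=121, l++
l=5 r=9: |-10|>|-3| out[4]=100, l++
l=6 r=9: |-7|>|-3| out[3]=49, l++
l=7 r=9: |-5|>|-3| out[2]=25, l++
l=8 r=9: |-4|>|-3| out[1]=16, l++
l=9 r=9: |-3|<=|-3| out[0]=9, r--

[9, 16, 25, 49, 100, 121, 144, 225, 256, 256, 324, 400, 400, 441]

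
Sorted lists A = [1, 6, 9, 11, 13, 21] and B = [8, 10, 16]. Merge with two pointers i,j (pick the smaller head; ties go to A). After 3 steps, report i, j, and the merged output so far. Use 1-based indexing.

i=3, j=2, merged so far=[1, 6, 8]

[i=1,j=1] A[i]=1<=B[j]=8 take 1 → i++
[i=2,j=1] A[i]=6<=B[j]=8 take 6 → i++
[i=3,j=1] A[i]=9>B[j]=8 take 8 → j++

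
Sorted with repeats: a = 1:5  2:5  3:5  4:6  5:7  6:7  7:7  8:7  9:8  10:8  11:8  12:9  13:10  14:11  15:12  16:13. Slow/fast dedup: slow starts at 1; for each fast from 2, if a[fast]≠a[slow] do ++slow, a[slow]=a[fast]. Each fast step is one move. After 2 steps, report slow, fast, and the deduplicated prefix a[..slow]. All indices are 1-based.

(s=1,f=2) a[fast]=5=a[slow] dup → fast++
(s=1,f=3) a[fast]=5=a[slow] dup → fast++

slow=1, fast=4, prefix=[5]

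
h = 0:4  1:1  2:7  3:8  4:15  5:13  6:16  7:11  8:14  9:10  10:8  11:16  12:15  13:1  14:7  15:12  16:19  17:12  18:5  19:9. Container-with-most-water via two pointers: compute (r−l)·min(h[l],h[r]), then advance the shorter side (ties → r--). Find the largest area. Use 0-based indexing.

max area = 180

[0,19] min(4,9)*19=76 best=76 * → l++
[1,19] min(1,9)*18=18 best=76 → l++
[2,19] min(7,9)*17=119 best=119 * → l++
[3,19] min(8,9)*16=128 best=128 * → l++
[4,19] min(15,9)*15=135 best=135 * → r--
[4,18] min(15,5)*14=70 best=135 → r--
[4,17] min(15,12)*13=156 best=156 * → r--
[4,16] min(15,19)*12=180 best=180 * → l++
[5,16] min(13,19)*11=143 best=180 → l++
[6,16] min(16,19)*10=160 best=180 → l++
[7,16] min(11,19)*9=99 best=180 → l++
[8,16] min(14,19)*8=112 best=180 → l++
[9,16] min(10,19)*7=70 best=180 → l++
[10,16] min(8,19)*6=48 best=180 → l++
[11,16] min(16,19)*5=80 best=180 → l++
[12,16] min(15,19)*4=60 best=180 → l++
[13,16] min(1,19)*3=3 best=180 → l++
[14,16] min(7,19)*2=14 best=180 → l++
[15,16] min(12,19)*1=12 best=180 → l++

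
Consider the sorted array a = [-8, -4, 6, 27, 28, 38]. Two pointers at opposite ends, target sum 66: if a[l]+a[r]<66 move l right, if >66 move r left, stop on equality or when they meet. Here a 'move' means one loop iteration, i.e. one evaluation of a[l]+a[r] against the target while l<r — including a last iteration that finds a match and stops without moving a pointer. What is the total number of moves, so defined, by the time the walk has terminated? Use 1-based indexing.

5 moves

[1,6] -8+38=30 <66 → l++
[2,6] -4+38=34 <66 → l++
[3,6] 6+38=44 <66 → l++
[4,6] 27+38=65 <66 → l++
[5,6] 28+38=66 → found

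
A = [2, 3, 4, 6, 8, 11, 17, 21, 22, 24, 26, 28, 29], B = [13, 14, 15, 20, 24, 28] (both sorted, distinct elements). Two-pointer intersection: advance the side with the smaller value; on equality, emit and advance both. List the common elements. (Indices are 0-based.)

[i=0,j=0] 2<13 → i++
[i=1,j=0] 3<13 → i++
[i=2,j=0] 4<13 → i++
[i=3,j=0] 6<13 → i++
[i=4,j=0] 8<13 → i++
[i=5,j=0] 11<13 → i++
[i=6,j=0] 17>13 → j++
[i=6,j=1] 17>14 → j++
[i=6,j=2] 17>15 → j++
[i=6,j=3] 17<20 → i++
[i=7,j=3] 21>20 → j++
[i=7,j=4] 21<24 → i++
[i=8,j=4] 22<24 → i++
[i=9,j=4] 24==24 emit → i++,j++
[i=10,j=5] 26<28 → i++
[i=11,j=5] 28==28 emit → i++,j++

intersection = [24, 28]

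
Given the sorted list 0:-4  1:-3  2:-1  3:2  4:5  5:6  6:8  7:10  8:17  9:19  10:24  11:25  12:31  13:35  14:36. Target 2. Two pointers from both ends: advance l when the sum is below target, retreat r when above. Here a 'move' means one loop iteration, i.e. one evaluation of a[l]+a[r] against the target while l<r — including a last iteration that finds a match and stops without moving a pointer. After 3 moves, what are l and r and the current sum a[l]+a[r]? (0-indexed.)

l=0 r=14: -4+36=32 >2, r--
l=0 r=13: -4+35=31 >2, r--
l=0 r=12: -4+31=27 >2, r--

l=0, r=11, sum=21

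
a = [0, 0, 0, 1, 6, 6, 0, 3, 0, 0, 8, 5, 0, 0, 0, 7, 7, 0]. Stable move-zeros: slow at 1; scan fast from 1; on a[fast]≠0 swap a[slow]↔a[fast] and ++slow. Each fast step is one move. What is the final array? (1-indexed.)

[1, 6, 6, 3, 8, 5, 7, 7, 0, 0, 0, 0, 0, 0, 0, 0, 0, 0]

(s=1,f=1) a[fast]=0 → fast++
(s=1,f=2) a[fast]=0 → fast++
(s=1,f=3) a[fast]=0 → fast++
(s=1,f=4) a[fast]=1≠0 swap→a[1]=1 → slow++,fast++
(s=2,f=5) a[fast]=6≠0 swap→a[2]=6 → slow++,fast++
(s=3,f=6) a[fast]=6≠0 swap→a[3]=6 → slow++,fast++
(s=4,f=7) a[fast]=0 → fast++
(s=4,f=8) a[fast]=3≠0 swap→a[4]=3 → slow++,fast++
(s=5,f=9) a[fast]=0 → fast++
(s=5,f=10) a[fast]=0 → fast++
(s=5,f=11) a[fast]=8≠0 swap→a[5]=8 → slow++,fast++
(s=6,f=12) a[fast]=5≠0 swap→a[6]=5 → slow++,fast++
(s=7,f=13) a[fast]=0 → fast++
(s=7,f=14) a[fast]=0 → fast++
(s=7,f=15) a[fast]=0 → fast++
(s=7,f=16) a[fast]=7≠0 swap→a[7]=7 → slow++,fast++
(s=8,f=17) a[fast]=7≠0 swap→a[8]=7 → slow++,fast++
(s=9,f=18) a[fast]=0 → fast++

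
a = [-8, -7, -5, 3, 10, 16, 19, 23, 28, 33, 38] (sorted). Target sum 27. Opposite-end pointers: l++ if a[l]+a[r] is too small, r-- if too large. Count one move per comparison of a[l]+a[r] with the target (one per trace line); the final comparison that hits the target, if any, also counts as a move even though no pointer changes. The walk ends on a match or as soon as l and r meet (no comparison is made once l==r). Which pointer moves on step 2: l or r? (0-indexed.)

l

[0,10] -8+38=30 >27 → r--
[0,9] -8+33=25 <27 → l++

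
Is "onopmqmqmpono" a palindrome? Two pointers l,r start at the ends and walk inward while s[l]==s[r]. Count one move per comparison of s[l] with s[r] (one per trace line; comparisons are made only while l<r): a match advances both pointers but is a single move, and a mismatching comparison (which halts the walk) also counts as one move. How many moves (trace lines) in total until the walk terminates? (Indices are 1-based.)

[1,13] 'o'=='o' → l++,r--
[2,12] 'n'=='n' → l++,r--
[3,11] 'o'=='o' → l++,r--
[4,10] 'p'=='p' → l++,r--
[5,9] 'm'=='m' → l++,r--
[6,8] 'q'=='q' → l++,r--

6 moves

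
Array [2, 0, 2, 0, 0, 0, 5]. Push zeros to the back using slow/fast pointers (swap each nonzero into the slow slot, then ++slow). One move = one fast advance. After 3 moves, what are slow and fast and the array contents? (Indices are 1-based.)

slow=3, fast=4, a=[2, 2, 0, 0, 0, 0, 5]

(s=1,f=1) a[fast]=2≠0 swap→a[1]=2 → slow++,fast++
(s=2,f=2) a[fast]=0 → fast++
(s=2,f=3) a[fast]=2≠0 swap→a[2]=2 → slow++,fast++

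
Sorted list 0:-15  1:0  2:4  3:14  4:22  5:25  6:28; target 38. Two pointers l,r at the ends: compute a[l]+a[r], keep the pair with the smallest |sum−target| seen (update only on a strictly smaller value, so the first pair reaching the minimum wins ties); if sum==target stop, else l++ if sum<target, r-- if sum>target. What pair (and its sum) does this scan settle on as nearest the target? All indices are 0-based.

[0,6] -15+28=13 d=25 * → l++
[1,6] 0+28=28 d=10 * → l++
[2,6] 4+28=32 d=6 * → l++
[3,6] 14+28=42 d=4 * → r--
[3,5] 14+25=39 d=1 * → r--
[3,4] 14+22=36 d=2 → l++

pair (14, 25) with sum 39 (|Δ|=1)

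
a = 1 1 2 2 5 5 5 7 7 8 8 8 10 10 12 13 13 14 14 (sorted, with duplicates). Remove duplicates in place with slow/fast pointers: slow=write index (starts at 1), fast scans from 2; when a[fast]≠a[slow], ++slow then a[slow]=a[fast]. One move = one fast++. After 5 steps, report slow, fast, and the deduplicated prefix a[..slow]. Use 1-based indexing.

(s=1,f=2) a[fast]=1=a[slow] dup → fast++
(s=1,f=3) a[fast]=2≠a[slow]=1 write a[2]=2 → slow++,fast++
(s=2,f=4) a[fast]=2=a[slow] dup → fast++
(s=2,f=5) a[fast]=5≠a[slow]=2 write a[3]=5 → slow++,fast++
(s=3,f=6) a[fast]=5=a[slow] dup → fast++

slow=3, fast=7, prefix=[1, 2, 5]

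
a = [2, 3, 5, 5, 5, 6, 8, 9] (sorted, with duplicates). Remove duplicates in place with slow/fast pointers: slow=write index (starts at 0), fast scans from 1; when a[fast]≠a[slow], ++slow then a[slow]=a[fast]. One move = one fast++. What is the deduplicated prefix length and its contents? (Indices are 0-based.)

length 6; prefix = [2, 3, 5, 6, 8, 9]

(s=0,f=1) a[fast]=3≠a[slow]=2 write a[1]=3 → slow++,fast++
(s=1,f=2) a[fast]=5≠a[slow]=3 write a[2]=5 → slow++,fast++
(s=2,f=3) a[fast]=5=a[slow] dup → fast++
(s=2,f=4) a[fast]=5=a[slow] dup → fast++
(s=2,f=5) a[fast]=6≠a[slow]=5 write a[3]=6 → slow++,fast++
(s=3,f=6) a[fast]=8≠a[slow]=6 write a[4]=8 → slow++,fast++
(s=4,f=7) a[fast]=9≠a[slow]=8 write a[5]=9 → slow++,fast++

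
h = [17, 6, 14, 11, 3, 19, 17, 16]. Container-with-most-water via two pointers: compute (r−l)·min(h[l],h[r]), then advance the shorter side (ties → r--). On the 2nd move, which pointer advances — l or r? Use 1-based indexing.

r

l=1 r=8: min(17,16)*7=112 best=112 *, r--
l=1 r=7: min(17,17)*6=102 best=112, r--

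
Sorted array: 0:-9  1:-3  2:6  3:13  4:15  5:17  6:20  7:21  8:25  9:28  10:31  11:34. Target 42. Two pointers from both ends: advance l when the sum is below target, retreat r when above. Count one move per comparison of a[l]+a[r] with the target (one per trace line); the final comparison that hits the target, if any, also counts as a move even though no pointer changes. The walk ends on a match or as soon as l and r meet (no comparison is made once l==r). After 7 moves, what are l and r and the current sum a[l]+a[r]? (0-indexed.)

l=4, r=8, sum=40

[0,11] -9+34=25 <42 → l++
[1,11] -3+34=31 <42 → l++
[2,11] 6+34=40 <42 → l++
[3,11] 13+34=47 >42 → r--
[3,10] 13+31=44 >42 → r--
[3,9] 13+28=41 <42 → l++
[4,9] 15+28=43 >42 → r--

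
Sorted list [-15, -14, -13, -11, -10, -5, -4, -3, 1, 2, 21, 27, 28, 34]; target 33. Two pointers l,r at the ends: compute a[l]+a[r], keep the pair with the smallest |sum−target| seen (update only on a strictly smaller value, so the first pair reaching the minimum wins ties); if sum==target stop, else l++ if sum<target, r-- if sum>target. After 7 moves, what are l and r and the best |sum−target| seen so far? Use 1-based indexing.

l=8, r=14, best |Δ|=3

[1,14] -15+34=19 d=14 * → l++
[2,14] -14+34=20 d=13 * → l++
[3,14] -13+34=21 d=12 * → l++
[4,14] -11+34=23 d=10 * → l++
[5,14] -10+34=24 d=9 * → l++
[6,14] -5+34=29 d=4 * → l++
[7,14] -4+34=30 d=3 * → l++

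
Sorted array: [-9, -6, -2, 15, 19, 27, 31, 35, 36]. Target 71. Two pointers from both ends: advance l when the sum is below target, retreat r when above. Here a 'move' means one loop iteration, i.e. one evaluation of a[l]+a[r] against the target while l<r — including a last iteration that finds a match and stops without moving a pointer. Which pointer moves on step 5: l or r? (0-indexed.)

l

l=0 r=8: -9+36=27 <71, l++
l=1 r=8: -6+36=30 <71, l++
l=2 r=8: -2+36=34 <71, l++
l=3 r=8: 15+36=51 <71, l++
l=4 r=8: 19+36=55 <71, l++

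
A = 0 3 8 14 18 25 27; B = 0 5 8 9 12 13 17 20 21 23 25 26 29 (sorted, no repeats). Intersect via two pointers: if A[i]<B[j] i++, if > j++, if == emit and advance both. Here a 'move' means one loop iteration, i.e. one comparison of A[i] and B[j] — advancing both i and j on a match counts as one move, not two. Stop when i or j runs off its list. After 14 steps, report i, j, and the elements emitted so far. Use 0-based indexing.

[i=0,j=0] 0==0 emit → i++,j++
[i=1,j=1] 3<5 → i++
[i=2,j=1] 8>5 → j++
[i=2,j=2] 8==8 emit → i++,j++
[i=3,j=3] 14>9 → j++
[i=3,j=4] 14>12 → j++
[i=3,j=5] 14>13 → j++
[i=3,j=6] 14<17 → i++
[i=4,j=6] 18>17 → j++
[i=4,j=7] 18<20 → i++
[i=5,j=7] 25>20 → j++
[i=5,j=8] 25>21 → j++
[i=5,j=9] 25>23 → j++
[i=5,j=10] 25==25 emit → i++,j++

i=6, j=11, emitted=[0, 8, 25]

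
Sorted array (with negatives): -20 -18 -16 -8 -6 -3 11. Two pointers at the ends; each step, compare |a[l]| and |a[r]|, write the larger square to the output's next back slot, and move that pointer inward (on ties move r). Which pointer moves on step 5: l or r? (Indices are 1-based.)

[1,7] |-20|>|11| out[7]=400 → l++
[2,7] |-18|>|11| out[6]=324 → l++
[3,7] |-16|>|11| out[5]=256 → l++
[4,7] |-8|<=|11| out[4]=121 → r--
[4,6] |-8|>|-3| out[3]=64 → l++

l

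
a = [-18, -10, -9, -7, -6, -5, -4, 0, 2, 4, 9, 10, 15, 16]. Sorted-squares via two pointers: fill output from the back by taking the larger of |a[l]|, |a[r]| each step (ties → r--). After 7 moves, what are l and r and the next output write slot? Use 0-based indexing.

l=3, r=9, next write slot=6

[0,13] |-18|>|16| out[13]=324 → l++
[1,13] |-10|<=|16| out[12]=256 → r--
[1,12] |-10|<=|15| out[11]=225 → r--
[1,11] |-10|<=|10| out[10]=100 → r--
[1,10] |-10|>|9| out[9]=100 → l++
[2,10] |-9|<=|9| out[8]=81 → r--
[2,9] |-9|>|4| out[7]=81 → l++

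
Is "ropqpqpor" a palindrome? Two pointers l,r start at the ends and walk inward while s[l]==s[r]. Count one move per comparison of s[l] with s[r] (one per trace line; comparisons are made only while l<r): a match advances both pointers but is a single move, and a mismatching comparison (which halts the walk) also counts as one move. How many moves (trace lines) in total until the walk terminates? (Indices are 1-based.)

l=1 r=9: 'r'=='r', l++,r--
l=2 r=8: 'o'=='o', l++,r--
l=3 r=7: 'p'=='p', l++,r--
l=4 r=6: 'q'=='q', l++,r--

4 moves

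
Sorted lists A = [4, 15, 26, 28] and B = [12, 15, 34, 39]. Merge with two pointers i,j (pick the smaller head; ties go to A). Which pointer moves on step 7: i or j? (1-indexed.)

j

i=1 j=1: A[i]=4<=B[j]=12 take 4, i++
i=2 j=1: A[i]=15>B[j]=12 take 12, j++
i=2 j=2: A[i]=15<=B[j]=15 take 15, i++
i=3 j=2: A[i]=26>B[j]=15 take 15, j++
i=3 j=3: A[i]=26<=B[j]=34 take 26, i++
i=4 j=3: A[i]=28<=B[j]=34 take 28, i++
i=5 j=3: A done, take B[j]=34, j++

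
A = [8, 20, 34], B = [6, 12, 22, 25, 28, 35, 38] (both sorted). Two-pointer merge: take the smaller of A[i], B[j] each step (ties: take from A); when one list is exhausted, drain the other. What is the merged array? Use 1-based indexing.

[6, 8, 12, 20, 22, 25, 28, 34, 35, 38]

i=1 j=1: A[i]=8>B[j]=6 take 6, j++
i=1 j=2: A[i]=8<=B[j]=12 take 8, i++
i=2 j=2: A[i]=20>B[j]=12 take 12, j++
i=2 j=3: A[i]=20<=B[j]=22 take 20, i++
i=3 j=3: A[i]=34>B[j]=22 take 22, j++
i=3 j=4: A[i]=34>B[j]=25 take 25, j++
i=3 j=5: A[i]=34>B[j]=28 take 28, j++
i=3 j=6: A[i]=34<=B[j]=35 take 34, i++
i=4 j=6: A done, take B[j]=35, j++
i=4 j=7: A done, take B[j]=38, j++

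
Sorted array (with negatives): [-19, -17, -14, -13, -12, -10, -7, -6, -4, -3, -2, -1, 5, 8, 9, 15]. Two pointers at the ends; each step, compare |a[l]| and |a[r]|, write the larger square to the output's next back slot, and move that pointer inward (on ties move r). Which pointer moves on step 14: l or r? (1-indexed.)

l

l=1 r=16: |-19|>|15| out[16]=361, l++
l=2 r=16: |-17|>|15| out[15]=289, l++
l=3 r=16: |-14|<=|15| out[14]=225, r--
l=3 r=15: |-14|>|9| out[13]=196, l++
l=4 r=15: |-13|>|9| out[12]=169, l++
l=5 r=15: |-12|>|9| out[11]=144, l++
l=6 r=15: |-10|>|9| out[10]=100, l++
l=7 r=15: |-7|<=|9| out[9]=81, r--
l=7 r=14: |-7|<=|8| out[8]=64, r--
l=7 r=13: |-7|>|5| out[7]=49, l++
l=8 r=13: |-6|>|5| out[6]=36, l++
l=9 r=13: |-4|<=|5| out[5]=25, r--
l=9 r=12: |-4|>|-1| out[4]=16, l++
l=10 r=12: |-3|>|-1| out[3]=9, l++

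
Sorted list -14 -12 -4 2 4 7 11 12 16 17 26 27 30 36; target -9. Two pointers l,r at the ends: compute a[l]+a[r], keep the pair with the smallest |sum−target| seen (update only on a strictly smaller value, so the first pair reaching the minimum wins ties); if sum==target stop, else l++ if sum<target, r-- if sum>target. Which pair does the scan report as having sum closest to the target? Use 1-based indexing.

l=1 r=14: -14+36=22 d=31 *, r--
l=1 r=13: -14+30=16 d=25 *, r--
l=1 r=12: -14+27=13 d=22 *, r--
l=1 r=11: -14+26=12 d=21 *, r--
l=1 r=10: -14+17=3 d=12 *, r--
l=1 r=9: -14+16=2 d=11 *, r--
l=1 r=8: -14+12=-2 d=7 *, r--
l=1 r=7: -14+11=-3 d=6 *, r--
l=1 r=6: -14+7=-7 d=2 *, r--
l=1 r=5: -14+4=-10 d=1 *, l++
l=2 r=5: -12+4=-8 d=1, r--
l=2 r=4: -12+2=-10 d=1, l++
l=3 r=4: -4+2=-2 d=7, r--

pair (-14, 4) with sum -10 (|Δ|=1)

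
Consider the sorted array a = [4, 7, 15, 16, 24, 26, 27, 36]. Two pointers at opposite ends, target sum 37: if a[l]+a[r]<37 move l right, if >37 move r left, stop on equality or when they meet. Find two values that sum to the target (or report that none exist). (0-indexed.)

l=0 r=7: 4+36=40 >37, r--
l=0 r=6: 4+27=31 <37, l++
l=1 r=6: 7+27=34 <37, l++
l=2 r=6: 15+27=42 >37, r--
l=2 r=5: 15+26=41 >37, r--
l=2 r=4: 15+24=39 >37, r--
l=2 r=3: 15+16=31 <37, l++

no pair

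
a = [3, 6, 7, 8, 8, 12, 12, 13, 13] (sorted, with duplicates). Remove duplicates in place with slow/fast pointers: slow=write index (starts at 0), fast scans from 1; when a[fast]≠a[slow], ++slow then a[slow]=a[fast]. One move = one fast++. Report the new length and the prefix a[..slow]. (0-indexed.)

slow=0 fast=1: a[fast]=6≠a[slow]=3 write a[1]=6, slow++,fast++
slow=1 fast=2: a[fast]=7≠a[slow]=6 write a[2]=7, slow++,fast++
slow=2 fast=3: a[fast]=8≠a[slow]=7 write a[3]=8, slow++,fast++
slow=3 fast=4: a[fast]=8=a[slow] dup, fast++
slow=3 fast=5: a[fast]=12≠a[slow]=8 write a[4]=12, slow++,fast++
slow=4 fast=6: a[fast]=12=a[slow] dup, fast++
slow=4 fast=7: a[fast]=13≠a[slow]=12 write a[5]=13, slow++,fast++
slow=5 fast=8: a[fast]=13=a[slow] dup, fast++

length 6; prefix = [3, 6, 7, 8, 12, 13]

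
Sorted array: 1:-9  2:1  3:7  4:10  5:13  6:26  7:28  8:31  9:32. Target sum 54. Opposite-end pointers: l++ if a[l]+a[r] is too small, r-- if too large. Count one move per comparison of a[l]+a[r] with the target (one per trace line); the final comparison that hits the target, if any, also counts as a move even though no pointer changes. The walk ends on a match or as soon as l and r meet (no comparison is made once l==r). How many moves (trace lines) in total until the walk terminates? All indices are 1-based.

8 moves

l=1 r=9: -9+32=23 <54, l++
l=2 r=9: 1+32=33 <54, l++
l=3 r=9: 7+32=39 <54, l++
l=4 r=9: 10+32=42 <54, l++
l=5 r=9: 13+32=45 <54, l++
l=6 r=9: 26+32=58 >54, r--
l=6 r=8: 26+31=57 >54, r--
l=6 r=7: 26+28=54, found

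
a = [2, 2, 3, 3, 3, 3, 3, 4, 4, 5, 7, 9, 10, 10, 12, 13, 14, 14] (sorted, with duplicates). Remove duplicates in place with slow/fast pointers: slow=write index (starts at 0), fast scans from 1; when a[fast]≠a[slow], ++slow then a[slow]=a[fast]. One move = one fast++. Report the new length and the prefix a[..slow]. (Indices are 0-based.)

length 10; prefix = [2, 3, 4, 5, 7, 9, 10, 12, 13, 14]

(s=0,f=1) a[fast]=2=a[slow] dup → fast++
(s=0,f=2) a[fast]=3≠a[slow]=2 write a[1]=3 → slow++,fast++
(s=1,f=3) a[fast]=3=a[slow] dup → fast++
(s=1,f=4) a[fast]=3=a[slow] dup → fast++
(s=1,f=5) a[fast]=3=a[slow] dup → fast++
(s=1,f=6) a[fast]=3=a[slow] dup → fast++
(s=1,f=7) a[fast]=4≠a[slow]=3 write a[2]=4 → slow++,fast++
(s=2,f=8) a[fast]=4=a[slow] dup → fast++
(s=2,f=9) a[fast]=5≠a[slow]=4 write a[3]=5 → slow++,fast++
(s=3,f=10) a[fast]=7≠a[slow]=5 write a[4]=7 → slow++,fast++
(s=4,f=11) a[fast]=9≠a[slow]=7 write a[5]=9 → slow++,fast++
(s=5,f=12) a[fast]=10≠a[slow]=9 write a[6]=10 → slow++,fast++
(s=6,f=13) a[fast]=10=a[slow] dup → fast++
(s=6,f=14) a[fast]=12≠a[slow]=10 write a[7]=12 → slow++,fast++
(s=7,f=15) a[fast]=13≠a[slow]=12 write a[8]=13 → slow++,fast++
(s=8,f=16) a[fast]=14≠a[slow]=13 write a[9]=14 → slow++,fast++
(s=9,f=17) a[fast]=14=a[slow] dup → fast++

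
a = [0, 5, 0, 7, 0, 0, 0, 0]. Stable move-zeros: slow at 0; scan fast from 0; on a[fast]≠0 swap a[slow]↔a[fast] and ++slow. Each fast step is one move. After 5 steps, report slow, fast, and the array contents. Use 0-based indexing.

slow=2, fast=5, a=[5, 7, 0, 0, 0, 0, 0, 0]

(s=0,f=0) a[fast]=0 → fast++
(s=0,f=1) a[fast]=5≠0 swap→a[0]=5 → slow++,fast++
(s=1,f=2) a[fast]=0 → fast++
(s=1,f=3) a[fast]=7≠0 swap→a[1]=7 → slow++,fast++
(s=2,f=4) a[fast]=0 → fast++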